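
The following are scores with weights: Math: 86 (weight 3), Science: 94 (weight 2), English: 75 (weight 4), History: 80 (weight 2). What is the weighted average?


Numerator = 86×3 + 94×2 + 75×4 + 80×2
= 258 + 188 + 300 + 160
= 906
Total weight = 11
Weighted avg = 906/11
= 82.36

82.36


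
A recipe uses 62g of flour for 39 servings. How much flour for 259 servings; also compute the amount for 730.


Direct proportion: y/x = constant
k = 62/39 ≈ 1.5897
y at x=259: k × 259 = 62 × 259 / 39 = 16058/39 ≈ 411.74
y at x=730: k × 730 = 62 × 730 / 39 = 45260/39 ≈ 1160.51
= 411.74 and 1160.51

411.74 and 1160.51


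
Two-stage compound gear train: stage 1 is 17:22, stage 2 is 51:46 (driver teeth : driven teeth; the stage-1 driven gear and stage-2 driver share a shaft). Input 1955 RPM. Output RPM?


Stage 1: RPM_B = RPM_A × t_A/t_B = 1955 × 17/22 = 33235/22 ≈ 1510.68
B and C share a shaft → RPM_C = RPM_B
Stage 2: RPM_D = RPM_C × t_C/t_D = RPM_A × (t_A×t_C)/(t_B×t_D)
Overall ratio = (17×51)/(22×46) = 867/1012
RPM_D = 1955 × 867/1012 = 1694985/1012
≈ 1674.89 RPM

1674.89 RPM


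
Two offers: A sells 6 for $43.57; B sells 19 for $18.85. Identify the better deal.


Deal A: $43.57/6 = $7.2617/unit
Deal B: $18.85/19 = $0.9921/unit
B is cheaper per unit
= Deal B

Deal B


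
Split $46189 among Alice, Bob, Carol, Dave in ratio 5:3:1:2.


Total parts = 5 + 3 + 1 + 2 = 11
Alice: 46189 × 5/11 = 20995.00
Bob: 46189 × 3/11 = 12597.00
Carol: 46189 × 1/11 = 4199.00
Dave: 46189 × 2/11 = 8398.00
= Alice: $20995.00, Bob: $12597.00, Carol: $4199.00, Dave: $8398.00

Alice: $20995.00, Bob: $12597.00, Carol: $4199.00, Dave: $8398.00


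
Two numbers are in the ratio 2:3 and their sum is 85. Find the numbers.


Let A = 2k, B = 3k.
2k + 3k = 85
5k = 85 → k = 85/5 = 17
A = 2×17 = 34, B = 3×17 = 51
= A = 34, B = 51

A = 34, B = 51


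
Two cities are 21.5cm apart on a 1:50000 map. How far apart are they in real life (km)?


Real distance = map distance × scale
= 21.5cm × 50000
= 1075000 cm = 10750.0 m
= 10.750 km

10.750 km


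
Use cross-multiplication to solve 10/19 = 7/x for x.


Cross multiply: 10 × x = 19 × 7
10x = 133
x = 133 / 10
= 13.30

13.30


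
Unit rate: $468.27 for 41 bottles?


Unit rate = total / quantity
= 468.27 / 41
= $11.42 per unit

$11.42 per unit


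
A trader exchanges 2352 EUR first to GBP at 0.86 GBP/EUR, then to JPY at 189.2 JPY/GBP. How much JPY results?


Step 1: 2352 EUR × 0.86 = 2022.72 GBP
Step 2: 2022.72 GBP × 189.2 = 382698.62 JPY
Implied rate EUR→JPY = 0.86 × 189.2 = 162.7120
= 382698.62 JPY

382698.62 JPY


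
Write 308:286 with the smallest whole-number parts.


GCD(308, 286) = 22
308/22 : 286/22
= 14:13

14:13


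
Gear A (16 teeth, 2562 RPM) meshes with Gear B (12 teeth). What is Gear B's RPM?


Gear ratio = 16:12 = 4:3
RPM_B = RPM_A × (teeth_A / teeth_B)
= 2562 × (16/12)
= 3416.0 RPM

3416.0 RPM


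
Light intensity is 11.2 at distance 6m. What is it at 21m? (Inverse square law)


I₁d₁² = I₂d₂²
I₂ = I₁ × (d₁/d₂)²
= 11.2 × (6/21)²
= 11.2 × 36/441
= 403.2/441
≈ 0.9143

0.9143


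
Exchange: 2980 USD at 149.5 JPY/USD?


Amount × rate = 2980 × 149.5
= 445510.00 JPY

445510.00 JPY


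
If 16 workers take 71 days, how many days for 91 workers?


Inverse proportion: x × y = constant
k = 16 × 71 = 1136
y₂ = k / 91 = 1136 / 91
= 12.48

12.48


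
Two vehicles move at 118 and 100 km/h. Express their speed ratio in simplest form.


Ratio = 118:100
GCD = 2
Simplified = 59:50
Time ratio (same distance) = 50:59
Speed ratio = 59:50

59:50


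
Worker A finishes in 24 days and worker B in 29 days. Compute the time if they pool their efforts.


Rate of A = 1/24 per day
Rate of B = 1/29 per day
Combined rate = 1/24 + 1/29 = 53/696 ≈ 0.0761 per day
Days = 1 / combined rate = 696/53
≈ 13.13 days

13.13 days


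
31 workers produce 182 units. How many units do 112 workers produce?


Direct proportion: y/x = constant
k = 182/31 ≈ 5.8710
y₂ = k × 112 = 182 × 112 / 31 = 20384/31
≈ 657.55

657.55


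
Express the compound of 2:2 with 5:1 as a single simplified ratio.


Compound ratio = (2×5) : (2×1)
= 10:2
GCD = 2
= 5:1

5:1


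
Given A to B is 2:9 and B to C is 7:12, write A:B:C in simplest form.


Match B: multiply A:B by 7 → 14:63
Multiply B:C by 9 → 63:108
Combined: 14:63:108
GCD = 1
= 14:63:108

14:63:108


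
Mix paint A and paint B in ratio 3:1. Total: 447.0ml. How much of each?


Total parts = 3 + 1 = 4
paint A: 447.0 × 3/4 = 335.3ml
paint B: 447.0 × 1/4 = 111.8ml
= 335.3ml and 111.8ml

335.3ml and 111.8ml


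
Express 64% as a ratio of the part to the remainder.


64% means 64 parts out of 100; remainder = 36
Part : remainder = 64:36
GCD = 4
= 16:9

16:9


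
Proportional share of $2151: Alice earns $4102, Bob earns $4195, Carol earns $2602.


Total income = 4102 + 4195 + 2602 = $10899
Alice: $2151 × 4102/10899 = $809.56
Bob: $2151 × 4195/10899 = $827.91
Carol: $2151 × 2602/10899 = $513.52
= Alice: $809.56, Bob: $827.91, Carol: $513.52

Alice: $809.56, Bob: $827.91, Carol: $513.52


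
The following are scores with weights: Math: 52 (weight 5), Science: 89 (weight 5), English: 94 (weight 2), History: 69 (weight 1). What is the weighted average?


Numerator = 52×5 + 89×5 + 94×2 + 69×1
= 260 + 445 + 188 + 69
= 962
Total weight = 13
Weighted avg = 962/13
= 74.00

74.00


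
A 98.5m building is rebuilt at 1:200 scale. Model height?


Model size = real / scale
= 98.5 / 200
= 0.4925 m

0.4925 m


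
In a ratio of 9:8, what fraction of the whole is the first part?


Total parts = 9 + 8 = 17
First part: 9/17 = 9/17
= 9/17

9/17


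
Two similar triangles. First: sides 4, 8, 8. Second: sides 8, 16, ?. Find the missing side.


Scale factor = 8/4 = 2
Missing side = 8 × 2
= 16.0

16.0


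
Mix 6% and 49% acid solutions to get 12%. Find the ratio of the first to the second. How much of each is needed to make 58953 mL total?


Let x parts of 6% mix with y parts of 49%.
6x + 49y = 12(x + y)
6x + 49y = 12x + 12y
x(6 - 12) = y(12 - 49)
x/y = (49 - 12)/(12 - 6) = 37/6
Simplify: 37:6
Total parts = 43; one part = 58953/43 = 1371.00 mL
6% solution: 37×1371.00 = 50727.00 mL
49% solution: 6×1371.00 = 8226.00 mL
= ratio 37:6; 50727.00 mL and 8226.00 mL

ratio 37:6; 50727.00 mL and 8226.00 mL


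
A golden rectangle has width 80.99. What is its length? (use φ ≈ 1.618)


φ = (1 + √5) / 2 ≈ 1.618
Length = width × φ = 80.99 × 1.618 = 131.04182
≈ 131.04

131.04


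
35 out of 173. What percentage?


Percentage = (part / whole) × 100
= (35 / 173) × 100
≈ 20.23%

20.23%


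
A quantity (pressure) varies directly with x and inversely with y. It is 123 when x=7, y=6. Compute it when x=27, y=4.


z = k·x/y
Solve for k using the known point: k = z·y/x = 123×6/7 = 738/7 ≈ 105.4286
Now evaluate at x=27, y=4:
z = k × 27 / 4 = (738 × 27) / (7 × 4) = 19926/28
≈ 711.6429

711.6429


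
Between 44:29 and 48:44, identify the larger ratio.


44/29 = 1.5172
48/44 = 1.0909
1.5172 > 1.0909, so 44:29 is greater
= 44:29

44:29


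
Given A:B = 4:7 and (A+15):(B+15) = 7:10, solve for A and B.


Let A = 4k, B = 7k.
(4k + 15) / (7k + 15) = 7/10
Cross-multiply: 10(4k + 15) = 7(7k + 15)
40k + 150 = 49k + 105
40k - 49k = 105 - 150
-9k = -45
k = -45/-9 = 5
A = 4×5 = 20, B = 7×5 = 35
= A = 20, B = 35

A = 20, B = 35


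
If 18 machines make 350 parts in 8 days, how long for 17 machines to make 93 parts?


Days ∝ work / workers, so d₂ = d₁ × (m₁/m₂) × (w₂/w₁)
Workers factor (inverse): 18/17 ≈ 1.0588
Work factor (direct): 93/350 ≈ 0.2657
d₂ = 8 × 18/17 × 93/350 = (8 × 18 × 93) / (17 × 350) = 13392/5950
≈ 2.25 days

2.25 days


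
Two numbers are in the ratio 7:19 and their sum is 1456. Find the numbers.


Let A = 7k, B = 19k.
7k + 19k = 1456
26k = 1456 → k = 1456/26 = 56
A = 7×56 = 392, B = 19×56 = 1064
= A = 392, B = 1064

A = 392, B = 1064


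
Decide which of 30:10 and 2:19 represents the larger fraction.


30/10 = 3.0000
2/19 = 0.1053
3.0000 > 0.1053, so 30:10 is greater
= 30:10

30:10


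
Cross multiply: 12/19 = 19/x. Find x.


Cross multiply: 12 × x = 19 × 19
12x = 361
x = 361 / 12
= 30.08

30.08


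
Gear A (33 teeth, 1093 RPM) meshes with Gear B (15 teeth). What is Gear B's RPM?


Gear ratio = 33:15 = 11:5
RPM_B = RPM_A × (teeth_A / teeth_B)
= 1093 × (33/15)
= 2404.6 RPM

2404.6 RPM


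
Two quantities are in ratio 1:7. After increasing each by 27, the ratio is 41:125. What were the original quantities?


Let A = 1k, B = 7k.
(1k + 27) / (7k + 27) = 41/125
Cross-multiply: 125(1k + 27) = 41(7k + 27)
125k + 3375 = 287k + 1107
125k - 287k = 1107 - 3375
-162k = -2268
k = -2268/-162 = 14
A = 1×14 = 14, B = 7×14 = 98
= A = 14, B = 98

A = 14, B = 98


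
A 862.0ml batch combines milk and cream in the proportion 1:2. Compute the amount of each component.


Total parts = 1 + 2 = 3
milk: 862.0 × 1/3 = 287.3ml
cream: 862.0 × 2/3 = 574.7ml
= 287.3ml and 574.7ml

287.3ml and 574.7ml


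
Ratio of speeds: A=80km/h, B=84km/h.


Ratio = 80:84
GCD = 4
Simplified = 20:21
Time ratio (same distance) = 21:20
Speed ratio = 20:21

20:21


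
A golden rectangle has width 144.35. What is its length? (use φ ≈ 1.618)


φ = (1 + √5) / 2 ≈ 1.618
Length = width × φ = 144.35 × 1.618 = 233.5583
≈ 233.56

233.56


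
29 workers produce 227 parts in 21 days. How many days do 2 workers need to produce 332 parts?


Days ∝ work / workers, so d₂ = d₁ × (m₁/m₂) × (w₂/w₁)
Workers factor (inverse): 29/2 = 14.5000
Work factor (direct): 332/227 ≈ 1.4626
d₂ = 21 × 29/2 × 332/227 = (21 × 29 × 332) / (2 × 227) = 202188/454
≈ 445.35 days

445.35 days


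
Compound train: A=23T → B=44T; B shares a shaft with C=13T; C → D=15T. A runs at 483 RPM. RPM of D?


Stage 1: RPM_B = RPM_A × t_A/t_B = 483 × 23/44 = 11109/44 ≈ 252.48
B and C share a shaft → RPM_C = RPM_B
Stage 2: RPM_D = RPM_C × t_C/t_D = RPM_A × (t_A×t_C)/(t_B×t_D)
Overall ratio = (23×13)/(44×15) = 299/660
RPM_D = 483 × 299/660 = 144417/660
≈ 218.81 RPM

218.81 RPM


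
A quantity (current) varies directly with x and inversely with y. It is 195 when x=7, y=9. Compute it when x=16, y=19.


z = k·x/y
Solve for k using the known point: k = z·y/x = 195×9/7 = 1755/7 ≈ 250.7143
Now evaluate at x=16, y=19:
z = k × 16 / 19 = (1755 × 16) / (7 × 19) = 28080/133
≈ 211.1278

211.1278


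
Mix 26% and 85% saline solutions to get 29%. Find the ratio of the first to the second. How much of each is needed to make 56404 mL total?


Let x parts of 26% mix with y parts of 85%.
26x + 85y = 29(x + y)
26x + 85y = 29x + 29y
x(26 - 29) = y(29 - 85)
x/y = (85 - 29)/(29 - 26) = 56/3
Simplify: 56:3
Total parts = 59; one part = 56404/59 = 956.00 mL
26% solution: 56×956.00 = 53536.00 mL
85% solution: 3×956.00 = 2868.00 mL
= ratio 56:3; 53536.00 mL and 2868.00 mL

ratio 56:3; 53536.00 mL and 2868.00 mL


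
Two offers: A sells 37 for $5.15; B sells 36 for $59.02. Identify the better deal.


Deal A: $5.15/37 = $0.1392/unit
Deal B: $59.02/36 = $1.6394/unit
A is cheaper per unit
= Deal A

Deal A


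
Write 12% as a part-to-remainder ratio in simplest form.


12% means 12 parts out of 100; remainder = 88
Part : remainder = 12:88
GCD = 4
= 3:22

3:22


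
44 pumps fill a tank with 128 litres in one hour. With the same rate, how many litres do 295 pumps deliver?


Direct proportion: y/x = constant
k = 128/44 ≈ 2.9091
y₂ = k × 295 = 128 × 295 / 44 = 37760/44
≈ 858.18

858.18


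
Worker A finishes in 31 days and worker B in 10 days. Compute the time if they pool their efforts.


Rate of A = 1/31 per day
Rate of B = 1/10 per day
Combined rate = 1/31 + 1/10 = 41/310 ≈ 0.1323 per day
Days = 1 / combined rate = 310/41
≈ 7.56 days

7.56 days


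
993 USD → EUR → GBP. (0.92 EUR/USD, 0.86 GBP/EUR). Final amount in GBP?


Step 1: 993 USD × 0.92 = 913.56 EUR
Step 2: 913.56 EUR × 0.86 = 785.66 GBP
Implied rate USD→GBP = 0.92 × 0.86 = 0.7912
= 785.66 GBP

785.66 GBP


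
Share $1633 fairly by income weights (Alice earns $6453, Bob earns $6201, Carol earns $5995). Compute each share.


Total income = 6453 + 6201 + 5995 = $18649
Alice: $1633 × 6453/18649 = $565.06
Bob: $1633 × 6201/18649 = $542.99
Carol: $1633 × 5995/18649 = $524.95
= Alice: $565.06, Bob: $542.99, Carol: $524.95

Alice: $565.06, Bob: $542.99, Carol: $524.95


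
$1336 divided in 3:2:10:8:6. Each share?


Total parts = 3 + 2 + 10 + 8 + 6 = 29
Part 1: 1336 × 3/29 = 138.21
Part 2: 1336 × 2/29 = 92.14
Part 3: 1336 × 10/29 = 460.69
Part 4: 1336 × 8/29 = 368.55
Part 5: 1336 × 6/29 = 276.41
= Part 1: $138.21, Part 2: $92.14, Part 3: $460.69, Part 4: $368.55, Part 5: $276.41

Part 1: $138.21, Part 2: $92.14, Part 3: $460.69, Part 4: $368.55, Part 5: $276.41


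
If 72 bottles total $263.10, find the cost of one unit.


Unit rate = total / quantity
= 263.10 / 72
= $3.65 per unit

$3.65 per unit


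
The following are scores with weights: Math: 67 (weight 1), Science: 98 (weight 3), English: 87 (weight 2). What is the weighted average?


Numerator = 67×1 + 98×3 + 87×2
= 67 + 294 + 174
= 535
Total weight = 6
Weighted avg = 535/6
= 89.17

89.17


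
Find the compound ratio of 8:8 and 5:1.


Compound ratio = (8×5) : (8×1)
= 40:8
GCD = 8
= 5:1

5:1


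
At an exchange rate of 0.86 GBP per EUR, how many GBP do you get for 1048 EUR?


Amount × rate = 1048 × 0.86
= 901.28 GBP

901.28 GBP


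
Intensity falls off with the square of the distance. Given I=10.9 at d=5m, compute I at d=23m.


I₁d₁² = I₂d₂²
I₂ = I₁ × (d₁/d₂)²
= 10.9 × (5/23)²
= 10.9 × 25/529
= 272.5/529
≈ 0.5151

0.5151


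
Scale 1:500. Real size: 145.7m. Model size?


Model size = real / scale
= 145.7 / 500
= 0.2914 m

0.2914 m


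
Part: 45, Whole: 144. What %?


Percentage = (part / whole) × 100
= (45 / 144) × 100
= 31.25%

31.25%


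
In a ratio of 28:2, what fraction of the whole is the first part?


Total parts = 28 + 2 = 30
First part: 28/30 = 14/15
= 14/15

14/15


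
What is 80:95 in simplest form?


GCD(80, 95) = 5
80/5 : 95/5
= 16:19

16:19


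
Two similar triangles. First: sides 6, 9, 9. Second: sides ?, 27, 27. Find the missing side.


Scale factor = 27/9 = 3
Missing side = 6 × 3
= 18.0

18.0


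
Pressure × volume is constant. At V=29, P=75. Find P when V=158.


Inverse proportion: x × y = constant
k = 29 × 75 = 2175
y₂ = k / 158 = 2175 / 158
= 13.77

13.77


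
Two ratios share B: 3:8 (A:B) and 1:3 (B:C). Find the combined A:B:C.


Match B: multiply A:B by 1 → 3:8
Multiply B:C by 8 → 8:24
Combined: 3:8:24
GCD = 1
= 3:8:24

3:8:24


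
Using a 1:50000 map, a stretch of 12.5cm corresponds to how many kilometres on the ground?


Real distance = map distance × scale
= 12.5cm × 50000
= 625000 cm = 6250.0 m
= 6.250 km

6.250 km


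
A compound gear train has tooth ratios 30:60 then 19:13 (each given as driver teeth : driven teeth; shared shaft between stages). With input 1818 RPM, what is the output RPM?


Stage 1: RPM_B = RPM_A × t_A/t_B = 1818 × 30/60 = 54540/60 = 909.00
B and C share a shaft → RPM_C = RPM_B
Stage 2: RPM_D = RPM_C × t_C/t_D = RPM_A × (t_A×t_C)/(t_B×t_D)
Overall ratio = (30×19)/(60×13) = 570/780
RPM_D = 1818 × 570/780 = 1036260/780
≈ 1328.54 RPM

1328.54 RPM


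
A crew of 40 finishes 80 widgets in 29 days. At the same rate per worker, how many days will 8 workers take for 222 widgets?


Days ∝ work / workers, so d₂ = d₁ × (m₁/m₂) × (w₂/w₁)
Workers factor (inverse): 40/8 = 5.0000
Work factor (direct): 222/80 = 2.7750
d₂ = 29 × 40/8 × 222/80 = (29 × 40 × 222) / (8 × 80) = 257520/640
≈ 402.38 days

402.38 days


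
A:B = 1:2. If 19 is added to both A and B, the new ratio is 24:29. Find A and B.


Let A = 1k, B = 2k.
(1k + 19) / (2k + 19) = 24/29
Cross-multiply: 29(1k + 19) = 24(2k + 19)
29k + 551 = 48k + 456
29k - 48k = 456 - 551
-19k = -95
k = -95/-19 = 5
A = 1×5 = 5, B = 2×5 = 10
= A = 5, B = 10

A = 5, B = 10


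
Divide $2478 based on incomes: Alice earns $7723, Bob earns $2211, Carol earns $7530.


Total income = 7723 + 2211 + 7530 = $17464
Alice: $2478 × 7723/17464 = $1095.83
Bob: $2478 × 2211/17464 = $313.72
Carol: $2478 × 7530/17464 = $1068.45
= Alice: $1095.83, Bob: $313.72, Carol: $1068.45

Alice: $1095.83, Bob: $313.72, Carol: $1068.45


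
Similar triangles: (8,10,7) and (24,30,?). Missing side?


Scale factor = 24/8 = 3
Missing side = 7 × 3
= 21.0

21.0


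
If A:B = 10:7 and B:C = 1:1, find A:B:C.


Match B: multiply A:B by 1 → 10:7
Multiply B:C by 7 → 7:7
Combined: 10:7:7
GCD = 1
= 10:7:7

10:7:7


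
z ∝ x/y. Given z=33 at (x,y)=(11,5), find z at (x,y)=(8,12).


z = k·x/y
Solve for k using the known point: k = z·y/x = 33×5/11 = 165/11 = 15.0000
Now evaluate at x=8, y=12:
z = k × 8 / 12 = (165 × 8) / (11 × 12) = 1320/132
= 10.0000

10.0000


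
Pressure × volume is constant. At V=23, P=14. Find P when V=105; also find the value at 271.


Inverse proportion: x × y = constant
k = 23 × 14 = 322
At x=105: k/105 = 3.07
At x=271: k/271 = 1.19
= 3.07 and 1.19

3.07 and 1.19


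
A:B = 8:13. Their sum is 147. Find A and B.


Let A = 8k, B = 13k.
8k + 13k = 147
21k = 147 → k = 147/21 = 7
A = 8×7 = 56, B = 13×7 = 91
= A = 56, B = 91

A = 56, B = 91


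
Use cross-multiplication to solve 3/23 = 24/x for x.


Cross multiply: 3 × x = 23 × 24
3x = 552
x = 552 / 3
= 184.00

184.00


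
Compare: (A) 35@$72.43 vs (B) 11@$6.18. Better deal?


Deal A: $72.43/35 = $2.0694/unit
Deal B: $6.18/11 = $0.5618/unit
B is cheaper per unit
= Deal B

Deal B


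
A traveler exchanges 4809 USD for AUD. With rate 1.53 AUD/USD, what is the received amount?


Amount × rate = 4809 × 1.53
= 7357.77 AUD

7357.77 AUD


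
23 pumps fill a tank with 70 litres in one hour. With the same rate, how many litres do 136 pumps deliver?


Direct proportion: y/x = constant
k = 70/23 ≈ 3.0435
y₂ = k × 136 = 70 × 136 / 23 = 9520/23
≈ 413.91

413.91


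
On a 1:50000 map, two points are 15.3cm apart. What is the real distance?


Real distance = map distance × scale
= 15.3cm × 50000
= 765000 cm = 7650.0 m
= 7.650 km

7.650 km


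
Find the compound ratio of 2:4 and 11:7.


Compound ratio = (2×11) : (4×7)
= 22:28
GCD = 2
= 11:14

11:14


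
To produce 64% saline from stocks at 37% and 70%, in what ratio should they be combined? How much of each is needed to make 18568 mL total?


Let x parts of 37% mix with y parts of 70%.
37x + 70y = 64(x + y)
37x + 70y = 64x + 64y
x(37 - 64) = y(64 - 70)
x/y = (70 - 64)/(64 - 37) = 6/27
Simplify: 2:9
Total parts = 11; one part = 18568/11 = 1688.00 mL
37% solution: 2×1688.00 = 3376.00 mL
70% solution: 9×1688.00 = 15192.00 mL
= ratio 2:9; 3376.00 mL and 15192.00 mL

ratio 2:9; 3376.00 mL and 15192.00 mL


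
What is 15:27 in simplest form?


GCD(15, 27) = 3
15/3 : 27/3
= 5:9

5:9


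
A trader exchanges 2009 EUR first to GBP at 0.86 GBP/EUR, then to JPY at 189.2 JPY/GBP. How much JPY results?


Step 1: 2009 EUR × 0.86 = 1727.74 GBP
Step 2: 1727.74 GBP × 189.2 = 326888.41 JPY
Implied rate EUR→JPY = 0.86 × 189.2 = 162.7120
= 326888.41 JPY

326888.41 JPY


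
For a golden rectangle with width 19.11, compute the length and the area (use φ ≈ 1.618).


φ = (1 + √5) / 2 ≈ 1.618
Length = width × φ = 19.11 × 1.618 = 30.91998
≈ 30.92
Area = width × length = 19.11 × 30.91998 = 590.8808178 ≈ 590.88
= Length: 30.92, Area: 590.88

Length: 30.92, Area: 590.88


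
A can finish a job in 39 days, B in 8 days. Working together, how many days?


Rate of A = 1/39 per day
Rate of B = 1/8 per day
Combined rate = 1/39 + 1/8 = 47/312 ≈ 0.1506 per day
Days = 1 / combined rate = 312/47
≈ 6.64 days

6.64 days


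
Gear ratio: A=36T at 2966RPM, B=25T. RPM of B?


Gear ratio = 36:25 = 36:25
RPM_B = RPM_A × (teeth_A / teeth_B)
= 2966 × (36/25)
= 4271.0 RPM

4271.0 RPM


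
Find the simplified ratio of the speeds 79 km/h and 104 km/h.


Ratio = 79:104
GCD = 1
Simplified = 79:104
Time ratio (same distance) = 104:79
Speed ratio = 79:104

79:104


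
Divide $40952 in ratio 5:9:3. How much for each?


Total parts = 5 + 9 + 3 = 17
Part 1: 40952 × 5/17 = 12044.71
Part 2: 40952 × 9/17 = 21680.47
Part 3: 40952 × 3/17 = 7226.82
= Part 1: $12044.71, Part 2: $21680.47, Part 3: $7226.82

Part 1: $12044.71, Part 2: $21680.47, Part 3: $7226.82


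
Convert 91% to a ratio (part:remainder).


91% means 91 parts out of 100; remainder = 9
Part : remainder = 91:9
GCD = 1
= 91:9

91:9


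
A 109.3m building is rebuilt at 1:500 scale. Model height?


Model size = real / scale
= 109.3 / 500
= 0.2186 m

0.2186 m


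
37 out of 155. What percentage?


Percentage = (part / whole) × 100
= (37 / 155) × 100
≈ 23.87%

23.87%


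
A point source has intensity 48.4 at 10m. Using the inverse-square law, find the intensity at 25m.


I₁d₁² = I₂d₂²
I₂ = I₁ × (d₁/d₂)²
= 48.4 × (10/25)²
= 48.4 × 100/625
= 4840/625
= 7.7440

7.7440


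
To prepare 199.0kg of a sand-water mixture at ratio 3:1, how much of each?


Total parts = 3 + 1 = 4
sand: 199.0 × 3/4 = 149.3kg
water: 199.0 × 1/4 = 49.8kg
= 149.3kg and 49.8kg

149.3kg and 49.8kg


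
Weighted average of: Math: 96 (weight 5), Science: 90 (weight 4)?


Numerator = 96×5 + 90×4
= 480 + 360
= 840
Total weight = 9
Weighted avg = 840/9
= 93.33

93.33


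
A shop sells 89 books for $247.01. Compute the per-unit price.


Unit rate = total / quantity
= 247.01 / 89
= $2.78 per unit

$2.78 per unit


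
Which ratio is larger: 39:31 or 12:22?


39/31 = 1.2581
12/22 = 0.5455
1.2581 > 0.5455, so 39:31 is greater
= 39:31

39:31


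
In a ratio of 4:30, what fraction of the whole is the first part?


Total parts = 4 + 30 = 34
First part: 4/34 = 2/17
= 2/17

2/17


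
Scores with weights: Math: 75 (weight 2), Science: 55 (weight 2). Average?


Numerator = 75×2 + 55×2
= 150 + 110
= 260
Total weight = 4
Weighted avg = 260/4
= 65.00

65.00


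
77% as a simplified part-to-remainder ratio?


77% means 77 parts out of 100; remainder = 23
Part : remainder = 77:23
GCD = 1
= 77:23

77:23


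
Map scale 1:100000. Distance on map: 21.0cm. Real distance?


Real distance = map distance × scale
= 21.0cm × 100000
= 2100000 cm = 21000.0 m
= 21.000 km

21.000 km


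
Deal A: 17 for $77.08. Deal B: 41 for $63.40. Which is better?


Deal A: $77.08/17 = $4.5341/unit
Deal B: $63.40/41 = $1.5463/unit
B is cheaper per unit
= Deal B

Deal B


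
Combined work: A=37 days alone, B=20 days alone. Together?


Rate of A = 1/37 per day
Rate of B = 1/20 per day
Combined rate = 1/37 + 1/20 = 57/740 ≈ 0.0770 per day
Days = 1 / combined rate = 740/57
≈ 12.98 days

12.98 days


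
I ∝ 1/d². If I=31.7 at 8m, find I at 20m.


I₁d₁² = I₂d₂²
I₂ = I₁ × (d₁/d₂)²
= 31.7 × (8/20)²
= 31.7 × 64/400
= 2028.8/400
= 5.0720

5.0720


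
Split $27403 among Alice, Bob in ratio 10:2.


Total parts = 10 + 2 = 12
Alice: 27403 × 10/12 = 22835.83
Bob: 27403 × 2/12 = 4567.17
= Alice: $22835.83, Bob: $4567.17

Alice: $22835.83, Bob: $4567.17


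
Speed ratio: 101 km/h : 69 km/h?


Ratio = 101:69
GCD = 1
Simplified = 101:69
Time ratio (same distance) = 69:101
Speed ratio = 101:69

101:69


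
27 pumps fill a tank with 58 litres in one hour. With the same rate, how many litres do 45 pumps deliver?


Direct proportion: y/x = constant
k = 58/27 ≈ 2.1481
y₂ = k × 45 = 58 × 45 / 27 = 2610/27
≈ 96.67

96.67


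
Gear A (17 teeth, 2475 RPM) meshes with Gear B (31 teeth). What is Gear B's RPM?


Gear ratio = 17:31 = 17:31
RPM_B = RPM_A × (teeth_A / teeth_B)
= 2475 × (17/31)
= 1357.3 RPM

1357.3 RPM


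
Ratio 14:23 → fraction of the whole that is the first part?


Total parts = 14 + 23 = 37
First part: 14/37 = 14/37
= 14/37

14/37


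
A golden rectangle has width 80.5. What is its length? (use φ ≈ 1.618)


φ = (1 + √5) / 2 ≈ 1.618
Length = width × φ = 80.5 × 1.618 = 130.249
≈ 130.25

130.25


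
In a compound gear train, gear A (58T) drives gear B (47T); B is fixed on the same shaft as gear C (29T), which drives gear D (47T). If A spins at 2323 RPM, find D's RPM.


Stage 1: RPM_B = RPM_A × t_A/t_B = 2323 × 58/47 = 134734/47 ≈ 2866.68
B and C share a shaft → RPM_C = RPM_B
Stage 2: RPM_D = RPM_C × t_C/t_D = RPM_A × (t_A×t_C)/(t_B×t_D)
Overall ratio = (58×29)/(47×47) = 1682/2209
RPM_D = 2323 × 1682/2209 = 3907286/2209
≈ 1768.80 RPM

1768.80 RPM


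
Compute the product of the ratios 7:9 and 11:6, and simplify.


Compound ratio = (7×11) : (9×6)
= 77:54
GCD = 1
= 77:54

77:54


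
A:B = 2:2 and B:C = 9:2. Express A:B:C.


Match B: multiply A:B by 9 → 18:18
Multiply B:C by 2 → 18:4
Combined: 18:18:4
GCD = 2
= 9:9:2

9:9:2


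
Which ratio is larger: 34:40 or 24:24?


34/40 = 0.8500
24/24 = 1.0000
0.8500 < 1.0000, so 34:40 is less
= 24:24

24:24


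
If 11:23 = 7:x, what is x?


Cross multiply: 11 × x = 23 × 7
11x = 161
x = 161 / 11
= 14.64

14.64


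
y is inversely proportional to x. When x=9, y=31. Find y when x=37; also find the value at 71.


Inverse proportion: x × y = constant
k = 9 × 31 = 279
At x=37: k/37 = 7.54
At x=71: k/71 = 3.93
= 7.54 and 3.93

7.54 and 3.93


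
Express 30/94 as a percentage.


Percentage = (part / whole) × 100
= (30 / 94) × 100
≈ 31.91%

31.91%


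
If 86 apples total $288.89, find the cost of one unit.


Unit rate = total / quantity
= 288.89 / 86
= $3.36 per unit

$3.36 per unit


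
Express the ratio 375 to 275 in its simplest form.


GCD(375, 275) = 25
375/25 : 275/25
= 15:11

15:11


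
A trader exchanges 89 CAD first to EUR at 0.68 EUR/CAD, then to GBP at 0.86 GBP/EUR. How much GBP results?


Step 1: 89 CAD × 0.68 = 60.52 EUR
Step 2: 60.52 EUR × 0.86 = 52.05 GBP
Implied rate CAD→GBP = 0.68 × 0.86 = 0.5848
= 52.05 GBP

52.05 GBP


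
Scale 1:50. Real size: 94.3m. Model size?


Model size = real / scale
= 94.3 / 50
= 1.8860 m

1.8860 m


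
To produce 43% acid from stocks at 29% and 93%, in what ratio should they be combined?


Let x parts of 29% mix with y parts of 93%.
29x + 93y = 43(x + y)
29x + 93y = 43x + 43y
x(29 - 43) = y(43 - 93)
x/y = (93 - 43)/(43 - 29) = 50/14
Simplify: 25:7
= 25:7

25:7


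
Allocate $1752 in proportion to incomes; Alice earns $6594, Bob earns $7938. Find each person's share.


Total income = 6594 + 7938 = $14532
Alice: $1752 × 6594/14532 = $794.98
Bob: $1752 × 7938/14532 = $957.02
= Alice: $794.98, Bob: $957.02

Alice: $794.98, Bob: $957.02


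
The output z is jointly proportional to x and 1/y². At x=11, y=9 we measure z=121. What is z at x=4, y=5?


z = k·x/y²
Solve for k using the known point: k = z·y²/x = 121×81/11 = 9801/11 = 891.0000
Now evaluate at x=4, y=5:
z = k × 4 / 25 = (9801 × 4) / (11 × 25) = 39204/275
= 142.5600

142.5600


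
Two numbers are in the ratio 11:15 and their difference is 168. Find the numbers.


Let A = 11k, B = 15k.
15k - 11k = 168
4k = 168 → k = 168/4 = 42
A = 11×42 = 462, B = 15×42 = 630
= A = 462, B = 630

A = 462, B = 630


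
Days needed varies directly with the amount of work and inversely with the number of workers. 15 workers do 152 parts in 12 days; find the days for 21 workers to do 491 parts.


Days ∝ work / workers, so d₂ = d₁ × (m₁/m₂) × (w₂/w₁)
Workers factor (inverse): 15/21 ≈ 0.7143
Work factor (direct): 491/152 ≈ 3.2303
d₂ = 12 × 15/21 × 491/152 = (12 × 15 × 491) / (21 × 152) = 88380/3192
≈ 27.69 days

27.69 days


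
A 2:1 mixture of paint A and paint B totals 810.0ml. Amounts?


Total parts = 2 + 1 = 3
paint A: 810.0 × 2/3 = 540.0ml
paint B: 810.0 × 1/3 = 270.0ml
= 540.0ml and 270.0ml

540.0ml and 270.0ml


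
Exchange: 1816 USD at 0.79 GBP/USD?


Amount × rate = 1816 × 0.79
= 1434.64 GBP

1434.64 GBP


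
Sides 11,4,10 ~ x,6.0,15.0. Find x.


Scale factor = 6.0/4 = 1.5
Missing side = 11 × 1.5
= 16.5

16.5


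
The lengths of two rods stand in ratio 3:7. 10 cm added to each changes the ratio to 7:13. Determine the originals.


Let A = 3k, B = 7k.
(3k + 10) / (7k + 10) = 7/13
Cross-multiply: 13(3k + 10) = 7(7k + 10)
39k + 130 = 49k + 70
39k - 49k = 70 - 130
-10k = -60
k = -60/-10 = 6
A = 3×6 = 18, B = 7×6 = 42
= A = 18, B = 42

A = 18, B = 42


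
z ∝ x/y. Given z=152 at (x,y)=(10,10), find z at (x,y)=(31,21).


z = k·x/y
Solve for k using the known point: k = z·y/x = 152×10/10 = 1520/10 = 152.0000
Now evaluate at x=31, y=21:
z = k × 31 / 21 = (1520 × 31) / (10 × 21) = 47120/210
≈ 224.3810

224.3810


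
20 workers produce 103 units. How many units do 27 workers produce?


Direct proportion: y/x = constant
k = 103/20 = 5.1500
y₂ = k × 27 = 103 × 27 / 20 = 2781/20
= 139.05

139.05


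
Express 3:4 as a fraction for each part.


Total parts = 3 + 4 = 7
First part: 3/7 = 3/7
Second part: 4/7 = 4/7
= 3/7 and 4/7

3/7 and 4/7


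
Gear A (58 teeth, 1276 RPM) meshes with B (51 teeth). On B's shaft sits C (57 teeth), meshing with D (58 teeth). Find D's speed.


Stage 1: RPM_B = RPM_A × t_A/t_B = 1276 × 58/51 = 74008/51 ≈ 1451.14
B and C share a shaft → RPM_C = RPM_B
Stage 2: RPM_D = RPM_C × t_C/t_D = RPM_A × (t_A×t_C)/(t_B×t_D)
Overall ratio = (58×57)/(51×58) = 3306/2958
RPM_D = 1276 × 3306/2958 = 4218456/2958
≈ 1426.12 RPM

1426.12 RPM


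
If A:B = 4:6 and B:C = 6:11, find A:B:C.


Match B: multiply A:B by 6 → 24:36
Multiply B:C by 6 → 36:66
Combined: 24:36:66
GCD = 6
= 4:6:11

4:6:11


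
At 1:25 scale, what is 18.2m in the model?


Model size = real / scale
= 18.2 / 25
= 0.7280 m

0.7280 m


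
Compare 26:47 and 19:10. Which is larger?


26/47 = 0.5532
19/10 = 1.9000
0.5532 < 1.9000, so 26:47 is less
= 19:10

19:10


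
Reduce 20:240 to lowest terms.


GCD(20, 240) = 20
20/20 : 240/20
= 1:12

1:12


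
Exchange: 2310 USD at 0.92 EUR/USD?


Amount × rate = 2310 × 0.92
= 2125.20 EUR

2125.20 EUR


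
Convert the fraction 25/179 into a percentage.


Percentage = (part / whole) × 100
= (25 / 179) × 100
≈ 13.97%

13.97%


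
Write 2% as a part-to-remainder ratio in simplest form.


2% means 2 parts out of 100; remainder = 98
Part : remainder = 2:98
GCD = 2
= 1:49

1:49


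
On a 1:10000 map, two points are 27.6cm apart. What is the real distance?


Real distance = map distance × scale
= 27.6cm × 10000
= 276000 cm = 2760.0 m
= 2.760 km

2.760 km


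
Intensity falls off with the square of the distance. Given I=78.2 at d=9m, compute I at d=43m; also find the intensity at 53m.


I₁d₁² = I₂d₂²
I at 43m = 78.2 × (9/43)² = 78.2 × 81/1849 = 6334.2/1849 ≈ 3.4257
I at 53m = 78.2 × (9/53)² = 78.2 × 81/2809 = 6334.2/2809 ≈ 2.2550
= 3.4257 and 2.2550

3.4257 and 2.2550


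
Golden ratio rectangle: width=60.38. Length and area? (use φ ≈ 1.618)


φ = (1 + √5) / 2 ≈ 1.618
Length = width × φ = 60.38 × 1.618 = 97.69484
≈ 97.69
Area = width × length = 60.38 × 97.69484 = 5898.8144392 ≈ 5898.81
= Length: 97.69, Area: 5898.81

Length: 97.69, Area: 5898.81


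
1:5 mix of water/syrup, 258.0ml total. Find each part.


Total parts = 1 + 5 = 6
water: 258.0 × 1/6 = 43.0ml
syrup: 258.0 × 5/6 = 215.0ml
= 43.0ml and 215.0ml

43.0ml and 215.0ml


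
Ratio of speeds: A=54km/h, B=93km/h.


Ratio = 54:93
GCD = 3
Simplified = 18:31
Time ratio (same distance) = 31:18
Speed ratio = 18:31

18:31


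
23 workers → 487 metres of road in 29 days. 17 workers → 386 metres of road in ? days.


Days ∝ work / workers, so d₂ = d₁ × (m₁/m₂) × (w₂/w₁)
Workers factor (inverse): 23/17 ≈ 1.3529
Work factor (direct): 386/487 ≈ 0.7926
d₂ = 29 × 23/17 × 386/487 = (29 × 23 × 386) / (17 × 487) = 257462/8279
≈ 31.10 days

31.10 days


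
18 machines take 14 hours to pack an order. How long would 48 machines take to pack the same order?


Inverse proportion: x × y = constant
k = 18 × 14 = 252
y₂ = k / 48 = 252 / 48
= 5.25

5.25


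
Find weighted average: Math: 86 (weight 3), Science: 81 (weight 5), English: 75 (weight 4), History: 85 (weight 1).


Numerator = 86×3 + 81×5 + 75×4 + 85×1
= 258 + 405 + 300 + 85
= 1048
Total weight = 13
Weighted avg = 1048/13
= 80.62

80.62


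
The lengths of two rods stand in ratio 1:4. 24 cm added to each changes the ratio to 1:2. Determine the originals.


Let A = 1k, B = 4k.
(1k + 24) / (4k + 24) = 1/2
Cross-multiply: 2(1k + 24) = 1(4k + 24)
2k + 48 = 4k + 24
2k - 4k = 24 - 48
-2k = -24
k = -24/-2 = 12
A = 1×12 = 12, B = 4×12 = 48
= A = 12, B = 48

A = 12, B = 48


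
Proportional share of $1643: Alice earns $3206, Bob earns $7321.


Total income = 3206 + 7321 = $10527
Alice: $1643 × 3206/10527 = $500.38
Bob: $1643 × 7321/10527 = $1142.62
= Alice: $500.38, Bob: $1142.62

Alice: $500.38, Bob: $1142.62


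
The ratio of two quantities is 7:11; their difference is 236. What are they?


Let A = 7k, B = 11k.
11k - 7k = 236
4k = 236 → k = 236/4 = 59
A = 7×59 = 413, B = 11×59 = 649
= A = 413, B = 649

A = 413, B = 649


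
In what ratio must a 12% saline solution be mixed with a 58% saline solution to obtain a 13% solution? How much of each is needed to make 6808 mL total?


Let x parts of 12% mix with y parts of 58%.
12x + 58y = 13(x + y)
12x + 58y = 13x + 13y
x(12 - 13) = y(13 - 58)
x/y = (58 - 13)/(13 - 12) = 45/1
Simplify: 45:1
Total parts = 46; one part = 6808/46 = 148.00 mL
12% solution: 45×148.00 = 6660.00 mL
58% solution: 1×148.00 = 148.00 mL
= ratio 45:1; 6660.00 mL and 148.00 mL

ratio 45:1; 6660.00 mL and 148.00 mL


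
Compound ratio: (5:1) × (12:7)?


Compound ratio = (5×12) : (1×7)
= 60:7
GCD = 1
= 60:7

60:7


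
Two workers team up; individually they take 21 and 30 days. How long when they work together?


Rate of A = 1/21 per day
Rate of B = 1/30 per day
Combined rate = 1/21 + 1/30 = 51/630 ≈ 0.0810 per day
Days = 1 / combined rate = 630/51
≈ 12.35 days

12.35 days


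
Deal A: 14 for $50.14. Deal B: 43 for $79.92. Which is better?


Deal A: $50.14/14 = $3.5814/unit
Deal B: $79.92/43 = $1.8586/unit
B is cheaper per unit
= Deal B

Deal B


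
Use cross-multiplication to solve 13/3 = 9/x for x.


Cross multiply: 13 × x = 3 × 9
13x = 27
x = 27 / 13
= 2.08

2.08


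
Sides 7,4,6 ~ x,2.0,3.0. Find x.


Scale factor = 2.0/4 = 0.5
Missing side = 7 × 0.5
= 3.5

3.5


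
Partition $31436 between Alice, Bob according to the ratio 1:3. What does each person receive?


Total parts = 1 + 3 = 4
Alice: 31436 × 1/4 = 7859.00
Bob: 31436 × 3/4 = 23577.00
= Alice: $7859.00, Bob: $23577.00

Alice: $7859.00, Bob: $23577.00


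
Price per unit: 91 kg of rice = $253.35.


Unit rate = total / quantity
= 253.35 / 91
= $2.78 per unit

$2.78 per unit


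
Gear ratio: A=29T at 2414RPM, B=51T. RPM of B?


Gear ratio = 29:51 = 29:51
RPM_B = RPM_A × (teeth_A / teeth_B)
= 2414 × (29/51)
= 1372.7 RPM

1372.7 RPM


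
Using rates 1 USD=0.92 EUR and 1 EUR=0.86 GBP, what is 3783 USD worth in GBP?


Step 1: 3783 USD × 0.92 = 3480.36 EUR
Step 2: 3480.36 EUR × 0.86 = 2993.11 GBP
Implied rate USD→GBP = 0.92 × 0.86 = 0.7912
= 2993.11 GBP

2993.11 GBP


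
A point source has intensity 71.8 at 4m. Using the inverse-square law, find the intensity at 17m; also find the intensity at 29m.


I₁d₁² = I₂d₂²
I at 17m = 71.8 × (4/17)² = 71.8 × 16/289 = 1148.8/289 ≈ 3.9751
I at 29m = 71.8 × (4/29)² = 71.8 × 16/841 = 1148.8/841 ≈ 1.3660
= 3.9751 and 1.3660

3.9751 and 1.3660


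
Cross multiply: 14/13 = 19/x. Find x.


Cross multiply: 14 × x = 13 × 19
14x = 247
x = 247 / 14
= 17.64

17.64


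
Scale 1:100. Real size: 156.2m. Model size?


Model size = real / scale
= 156.2 / 100
= 1.5620 m

1.5620 m


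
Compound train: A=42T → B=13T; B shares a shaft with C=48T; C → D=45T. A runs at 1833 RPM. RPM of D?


Stage 1: RPM_B = RPM_A × t_A/t_B = 1833 × 42/13 = 76986/13 = 5922.00
B and C share a shaft → RPM_C = RPM_B
Stage 2: RPM_D = RPM_C × t_C/t_D = RPM_A × (t_A×t_C)/(t_B×t_D)
Overall ratio = (42×48)/(13×45) = 2016/585
RPM_D = 1833 × 2016/585 = 3695328/585
= 6316.80 RPM

6316.80 RPM


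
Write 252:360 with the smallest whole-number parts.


GCD(252, 360) = 36
252/36 : 360/36
= 7:10

7:10


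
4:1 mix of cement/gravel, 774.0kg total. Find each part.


Total parts = 4 + 1 = 5
cement: 774.0 × 4/5 = 619.2kg
gravel: 774.0 × 1/5 = 154.8kg
= 619.2kg and 154.8kg

619.2kg and 154.8kg


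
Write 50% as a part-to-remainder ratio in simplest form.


50% means 50 parts out of 100; remainder = 50
Part : remainder = 50:50
GCD = 50
= 1:1

1:1


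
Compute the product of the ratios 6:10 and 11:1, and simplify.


Compound ratio = (6×11) : (10×1)
= 66:10
GCD = 2
= 33:5

33:5


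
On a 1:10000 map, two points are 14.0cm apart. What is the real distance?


Real distance = map distance × scale
= 14.0cm × 10000
= 140000 cm = 1400.0 m
= 1.400 km

1.400 km


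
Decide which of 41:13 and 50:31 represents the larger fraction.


41/13 = 3.1538
50/31 = 1.6129
3.1538 > 1.6129, so 41:13 is greater
= 41:13

41:13


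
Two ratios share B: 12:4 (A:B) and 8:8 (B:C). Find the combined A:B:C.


Match B: multiply A:B by 8 → 96:32
Multiply B:C by 4 → 32:32
Combined: 96:32:32
GCD = 32
= 3:1:1

3:1:1


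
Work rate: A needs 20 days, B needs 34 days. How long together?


Rate of A = 1/20 per day
Rate of B = 1/34 per day
Combined rate = 1/20 + 1/34 = 54/680 ≈ 0.0794 per day
Days = 1 / combined rate = 680/54
≈ 12.59 days

12.59 days


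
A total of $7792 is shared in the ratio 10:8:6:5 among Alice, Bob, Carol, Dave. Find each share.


Total parts = 10 + 8 + 6 + 5 = 29
Alice: 7792 × 10/29 = 2686.90
Bob: 7792 × 8/29 = 2149.52
Carol: 7792 × 6/29 = 1612.14
Dave: 7792 × 5/29 = 1343.45
= Alice: $2686.90, Bob: $2149.52, Carol: $1612.14, Dave: $1343.45

Alice: $2686.90, Bob: $2149.52, Carol: $1612.14, Dave: $1343.45


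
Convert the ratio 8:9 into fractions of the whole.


Total parts = 8 + 9 = 17
First part: 8/17 = 8/17
Second part: 9/17 = 9/17
= 8/17 and 9/17

8/17 and 9/17


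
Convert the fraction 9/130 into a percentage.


Percentage = (part / whole) × 100
= (9 / 130) × 100
≈ 6.92%

6.92%


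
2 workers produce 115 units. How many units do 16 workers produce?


Direct proportion: y/x = constant
k = 115/2 = 57.5000
y₂ = k × 16 = 115 × 16 / 2 = 1840/2
= 920.00

920.00


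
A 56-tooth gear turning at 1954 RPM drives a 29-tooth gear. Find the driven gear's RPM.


Gear ratio = 56:29 = 56:29
RPM_B = RPM_A × (teeth_A / teeth_B)
= 1954 × (56/29)
= 3773.2 RPM

3773.2 RPM


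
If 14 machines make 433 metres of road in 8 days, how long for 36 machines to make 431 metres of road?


Days ∝ work / workers, so d₂ = d₁ × (m₁/m₂) × (w₂/w₁)
Workers factor (inverse): 14/36 ≈ 0.3889
Work factor (direct): 431/433 ≈ 0.9954
d₂ = 8 × 14/36 × 431/433 = (8 × 14 × 431) / (36 × 433) = 48272/15588
≈ 3.10 days

3.10 days


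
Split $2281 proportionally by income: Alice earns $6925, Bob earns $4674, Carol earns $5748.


Total income = 6925 + 4674 + 5748 = $17347
Alice: $2281 × 6925/17347 = $910.59
Bob: $2281 × 4674/17347 = $614.60
Carol: $2281 × 5748/17347 = $755.82
= Alice: $910.59, Bob: $614.60, Carol: $755.82

Alice: $910.59, Bob: $614.60, Carol: $755.82
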